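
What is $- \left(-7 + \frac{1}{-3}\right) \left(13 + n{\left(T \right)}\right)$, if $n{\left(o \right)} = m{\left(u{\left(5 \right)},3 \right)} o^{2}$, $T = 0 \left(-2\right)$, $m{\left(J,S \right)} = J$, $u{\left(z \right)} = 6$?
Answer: $\frac{286}{3} \approx 95.333$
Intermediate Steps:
$T = 0$
$n{\left(o \right)} = 6 o^{2}$
$- \left(-7 + \frac{1}{-3}\right) \left(13 + n{\left(T \right)}\right) = - \left(-7 + \frac{1}{-3}\right) \left(13 + 6 \cdot 0^{2}\right) = - \left(-7 - \frac{1}{3}\right) \left(13 + 6 \cdot 0\right) = - \frac{\left(-22\right) \left(13 + 0\right)}{3} = - \frac{\left(-22\right) 13}{3} = \left(-1\right) \left(- \frac{286}{3}\right) = \frac{286}{3}$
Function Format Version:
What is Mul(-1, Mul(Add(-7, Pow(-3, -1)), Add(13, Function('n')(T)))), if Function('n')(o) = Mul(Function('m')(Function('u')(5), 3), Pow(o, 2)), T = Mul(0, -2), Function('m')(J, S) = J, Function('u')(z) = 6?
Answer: Rational(286, 3) ≈ 95.333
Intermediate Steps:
T = 0
Function('n')(o) = Mul(6, Pow(o, 2))
Mul(-1, Mul(Add(-7, Pow(-3, -1)), Add(13, Function('n')(T)))) = Mul(-1, Mul(Add(-7, Pow(-3, -1)), Add(13, Mul(6, Pow(0, 2))))) = Mul(-1, Mul(Add(-7, Rational(-1, 3)), Add(13, Mul(6, 0)))) = Mul(-1, Mul(Rational(-22, 3), Add(13, 0))) = Mul(-1, Mul(Rational(-22, 3), 13)) = Mul(-1, Rational(-286, 3)) = Rational(286, 3)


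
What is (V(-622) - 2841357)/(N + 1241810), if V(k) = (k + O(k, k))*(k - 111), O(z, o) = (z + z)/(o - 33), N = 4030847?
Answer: -1563369157/3453590335 ≈ -0.45268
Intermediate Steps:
O(z, o) = 2*z/(-33 + o) (O(z, o) = (2*z)/(-33 + o) = 2*z/(-33 + o))
V(k) = (-111 + k)*(k + 2*k/(-33 + k)) (V(k) = (k + 2*k/(-33 + k))*(k - 111) = (k + 2*k/(-33 + k))*(-111 + k) = (-111 + k)*(k + 2*k/(-33 + k)))
(V(-622) - 2841357)/(N + 1241810) = (-622*(3441 + (-622)² - 142*(-622))/(-33 - 622) - 2841357)/(4030847 + 1241810) = (-622*(3441 + 386884 + 88324)/(-655) - 2841357)/5272657 = (-622*(-1/655)*478649 - 2841357)*(1/5272657) = (297719678/655 - 2841357)*(1/5272657) = -1563369157/655*1/5272657 = -1563369157/3453590335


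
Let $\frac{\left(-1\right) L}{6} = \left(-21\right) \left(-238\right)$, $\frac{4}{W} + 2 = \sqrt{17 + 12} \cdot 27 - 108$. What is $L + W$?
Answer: $- \frac{271121068}{9041} + \frac{108 \sqrt{29}}{9041} \approx -29988.0$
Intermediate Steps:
$W = \frac{4}{-110 + 27 \sqrt{29}}$ ($W = \frac{4}{-2 - \left(108 - \sqrt{17 + 12} \cdot 27\right)} = \frac{4}{-2 - \left(108 - \sqrt{29} \cdot 27\right)} = \frac{4}{-2 - \left(108 - 27 \sqrt{29}\right)} = \frac{4}{-110 + 27 \sqrt{29}} \approx 0.113$)
$L = -29988$ ($L = - 6 \left(\left(-21\right) \left(-238\right)\right) = \left(-6\right) 4998 = -29988$)
$L + W = -29988 + \left(\frac{440}{9041} + \frac{108 \sqrt{29}}{9041}\right) = - \frac{271121068}{9041} + \frac{108 \sqrt{29}}{9041}$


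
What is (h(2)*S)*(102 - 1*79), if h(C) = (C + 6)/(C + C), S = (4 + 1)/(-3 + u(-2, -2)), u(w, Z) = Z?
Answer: -46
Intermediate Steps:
S = -1 (S = (4 + 1)/(-3 - 2) = 5/(-5) = 5*(-1/5) = -1)
h(C) = (6 + C)/(2*C) (h(C) = (6 + C)/((2*C)) = (6 + C)*(1/(2*C)) = (6 + C)/(2*C))
(h(2)*S)*(102 - 1*79) = (((1/2)*(6 + 2)/2)*(-1))*(102 - 1*79) = (((1/2)*(1/2)*8)*(-1))*(102 - 79) = (2*(-1))*23 = -2*23 = -46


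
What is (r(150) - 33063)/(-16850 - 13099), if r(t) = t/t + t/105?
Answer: 231424/209643 ≈ 1.1039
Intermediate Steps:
r(t) = 1 + t/105 (r(t) = 1 + t*(1/105) = 1 + t/105)
(r(150) - 33063)/(-16850 - 13099) = ((1 + (1/105)*150) - 33063)/(-16850 - 13099) = ((1 + 10/7) - 33063)/(-29949) = (17/7 - 33063)*(-1/29949) = -231424/7*(-1/29949) = 231424/209643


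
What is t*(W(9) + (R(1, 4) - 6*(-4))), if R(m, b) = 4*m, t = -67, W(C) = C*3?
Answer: -3685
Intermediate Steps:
W(C) = 3*C
t*(W(9) + (R(1, 4) - 6*(-4))) = -67*(3*9 + (4*1 - 6*(-4))) = -67*(27 + (4 + 24)) = -67*(27 + 28) = -67*55 = -3685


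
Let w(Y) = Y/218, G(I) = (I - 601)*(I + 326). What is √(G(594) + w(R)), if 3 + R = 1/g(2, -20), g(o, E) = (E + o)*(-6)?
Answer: I*√99161888682/3924 ≈ 80.25*I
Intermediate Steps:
g(o, E) = -6*E - 6*o
G(I) = (-601 + I)*(326 + I)
R = -323/108 (R = -3 + 1/(-6*(-20) - 6*2) = -3 + 1/(120 - 12) = -3 + 1/108 = -323/108 ≈ -2.9907)
w(Y) = Y/218 (w(Y) = Y*(1/218) = Y/218)
√(G(594) + w(R)) = √((-195926 + 594² - 275*594) + (1/218)*(-323/108)) = √((-195926 + 352836 - 163350) - 323/23544) = √(-6440 - 323/23544) = √(-151623683/23544) = I*√99161888682/3924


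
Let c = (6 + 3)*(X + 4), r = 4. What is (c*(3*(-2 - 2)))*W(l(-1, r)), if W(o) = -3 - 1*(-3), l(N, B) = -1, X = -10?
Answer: 0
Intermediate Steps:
W(o) = 0 (W(o) = -3 + 3 = 0)
c = -54 (c = (6 + 3)*(-10 + 4) = 9*(-6) = -54)
(c*(3*(-2 - 2)))*W(l(-1, r)) = -162*(-2 - 2)*0 = -162*(-4)*0 = -54*(-12)*0 = 648*0 = 0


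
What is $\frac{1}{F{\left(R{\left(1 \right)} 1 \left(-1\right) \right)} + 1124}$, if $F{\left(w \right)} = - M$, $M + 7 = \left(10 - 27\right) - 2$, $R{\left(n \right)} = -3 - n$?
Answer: $\frac{1}{1150} \approx 0.00086956$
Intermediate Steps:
$M = -26$ ($M = -7 + \left(\left(10 - 27\right) - 2\right) = -7 - 19 = -26$)
$F{\left(w \right)} = 26$ ($F{\left(w \right)} = \left(-1\right) \left(-26\right) = 26$)
$\frac{1}{F{\left(R{\left(1 \right)} 1 \left(-1\right) \right)} + 1124} = \frac{1}{26 + 1124} = \frac{1}{1150}$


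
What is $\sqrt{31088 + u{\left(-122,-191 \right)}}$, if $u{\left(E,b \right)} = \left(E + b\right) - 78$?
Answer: $\sqrt{30697} \approx 175.21$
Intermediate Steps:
$u{\left(E,b \right)} = -78 + E + b$
$\sqrt{31088 + u{\left(-122,-191 \right)}} = \sqrt{31088 - 391} = \sqrt{30697}$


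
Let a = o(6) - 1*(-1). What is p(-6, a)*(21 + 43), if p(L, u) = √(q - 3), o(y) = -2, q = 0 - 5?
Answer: 128*I*√2 ≈ 181.02*I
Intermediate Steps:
q = -5
a = -1 (a = -2 - 1*(-1) = -2 + 1 = -1)
p(L, u) = 2*I*√2 (p(L, u) = √(-5 - 3) = √(-8) = 2*I*√2)
p(-6, a)*(21 + 43) = (2*I*√2)*(21 + 43) = (2*I*√2)*64 = 128*I*√2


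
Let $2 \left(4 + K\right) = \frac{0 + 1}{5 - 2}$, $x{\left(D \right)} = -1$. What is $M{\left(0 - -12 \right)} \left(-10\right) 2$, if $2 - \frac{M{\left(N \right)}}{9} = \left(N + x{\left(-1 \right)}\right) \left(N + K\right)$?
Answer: $15810$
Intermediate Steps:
$K = - \frac{23}{6}$ ($K = -4 + \frac{\left(0 + 1\right) \frac{1}{5 - 2}}{2} = -4 + \frac{1 \cdot \frac{1}{3}}{2} = -4 + \frac{1}{2} \cdot \frac{1}{3} = -4 + \frac{1}{6} = - \frac{23}{6} \approx -3.8333$)
$M{\left(N \right)} = 18 - 9 \left(-1 + N\right) \left(- \frac{23}{6} + N\right)$ ($M{\left(N \right)} = 18 - 9 \left(N - 1\right) \left(N - \frac{23}{6}\right) = 18 - 9 \left(-1 + N\right) \left(- \frac{23}{6} + N\right)$)
$M{\left(0 - -12 \right)} \left(-10\right) 2 = \left(- \frac{33}{2} - 9 \left(0 - -12\right)^{2} + \frac{87 \left(0 - -12\right)}{2}\right) \left(-10\right) 2 = \left(- \frac{33}{2} - 9 \left(0 + 12\right)^{2} + \frac{87 \left(0 + 12\right)}{2}\right) \left(-10\right) 2 = \left(- \frac{33}{2} - 9 \cdot 12^{2} + \frac{87}{2} \cdot 12\right) \left(-10\right) 2 = \left(- \frac{33}{2} - 1296 + 522\right) \left(-10\right) 2 = \left(- \frac{1581}{2}\right) \left(-10\right) 2 = 7905 \cdot 2 = 15810$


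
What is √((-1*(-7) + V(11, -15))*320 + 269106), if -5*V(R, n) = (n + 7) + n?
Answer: √272818 ≈ 522.32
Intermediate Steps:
V(R, n) = -7/5 - 2*n/5 (V(R, n) = -((n + 7) + n)/5 = -((7 + n) + n)/5 = -(7 + 2*n)/5 = -7/5 - 2*n/5)
√((-1*(-7) + V(11, -15))*320 + 269106) = √((-1*(-7) + (-7/5 - ⅖*(-15)))*320 + 269106) = √((7 + (-7/5 + 6))*320 + 269106) = √((7 + 23/5)*320 + 269106) = √((58/5)*320 + 269106) = √(3712 + 269106) = √272818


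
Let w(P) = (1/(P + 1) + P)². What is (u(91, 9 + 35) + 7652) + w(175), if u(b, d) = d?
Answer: 1187092897/30976 ≈ 38323.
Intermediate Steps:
w(P) = (P + 1/(1 + P))² (w(P) = (1/(1 + P) + P)² = (P + 1/(1 + P))²)
(u(91, 9 + 35) + 7652) + w(175) = ((9 + 35) + 7652) + (1 + 175 + 175²)²/(1 + 175)² = (44 + 7652) + (1 + 175 + 30625)²/176² = 7696 + (1/30976)*30801² = 7696 + (1/30976)*948701601 = 7696 + 948701601/30976 = 1187092897/30976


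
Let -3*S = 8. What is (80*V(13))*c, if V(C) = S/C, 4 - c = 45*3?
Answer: 83840/39 ≈ 2149.7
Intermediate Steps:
S = -8/3 (S = -1/3*8 = -8/3 ≈ -2.6667)
c = -131 (c = 4 - 45*3 = 4 - 1*135 = 4 - 135 = -131)
V(C) = -8/(3*C)
(80*V(13))*c = (80*(-8/3/13))*(-131) = (80*(-8/3*1/13))*(-131) = (80*(-8/39))*(-131) = -640/39*(-131) = 83840/39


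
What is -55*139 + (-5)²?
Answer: -7620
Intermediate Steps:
-55*139 + (-5)² = -7645 + 25 = -7620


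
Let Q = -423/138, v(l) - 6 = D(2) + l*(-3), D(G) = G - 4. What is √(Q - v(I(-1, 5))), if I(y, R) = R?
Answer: √16790/46 ≈ 2.8169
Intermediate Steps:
D(G) = -4 + G
v(l) = 4 - 3*l (v(l) = 6 + ((-4 + 2) + l*(-3)) = 6 + (-2 - 3*l) = 4 - 3*l)
Q = -141/46 (Q = -423*1/138 = -141/46 ≈ -3.0652)
√(Q - v(I(-1, 5))) = √(-141/46 - (4 - 3*5)) = √(-141/46 - (4 - 15)) = √(-141/46 - 1*(-11)) = √(-141/46 + 11) = √(365/46) = √16790/46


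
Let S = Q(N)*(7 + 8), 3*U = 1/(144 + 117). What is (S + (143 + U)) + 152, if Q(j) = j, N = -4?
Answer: 184006/783 ≈ 235.00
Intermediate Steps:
U = 1/783 (U = 1/(3*(144 + 117)) = (⅓)/261 = (⅓)*(1/261) = 1/783 ≈ 0.0012771)
S = -60 (S = -4*(7 + 8) = -4*15 = -60)
(S + (143 + U)) + 152 = (-60 + (143 + 1/783)) + 152 = (-60 + 111970/783) + 152 = 64990/783 + 152 = 184006/783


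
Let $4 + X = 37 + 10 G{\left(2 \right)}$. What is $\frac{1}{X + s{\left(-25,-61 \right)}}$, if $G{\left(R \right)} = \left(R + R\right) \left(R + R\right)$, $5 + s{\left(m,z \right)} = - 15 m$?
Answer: $\frac{1}{563} \approx 0.0017762$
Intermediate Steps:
$s{\left(m,z \right)} = -5 - 15 m$
$G{\left(R \right)} = 4 R^{2}$ ($G{\left(R \right)} = 2 R 2 R = 4 R^{2}$)
$X = 193$ ($X = -4 + \left(37 + 10 \cdot 4 \cdot 2^{2}\right) = -4 + \left(37 + 10 \cdot 4 \cdot 4\right) = -4 + \left(37 + 10 \cdot 16\right) = -4 + \left(37 + 160\right) = -4 + 197 = 193$)
$\frac{1}{X + s{\left(-25,-61 \right)}} = \frac{1}{193 - -370} = \frac{1}{193 + \left(-5 + 375\right)} = \frac{1}{193 + 370} = \frac{1}{563}$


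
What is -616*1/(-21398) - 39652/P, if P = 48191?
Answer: -31491840/39661193 ≈ -0.79402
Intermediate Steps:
-616*1/(-21398) - 39652/P = -616*1/(-21398) - 39652/48191 = -616*(-1/21398) - 39652*1/48191 = 308/10699 - 39652/48191 = -31491840/39661193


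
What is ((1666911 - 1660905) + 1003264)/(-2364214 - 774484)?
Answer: -504635/1569349 ≈ -0.32156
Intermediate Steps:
((1666911 - 1660905) + 1003264)/(-2364214 - 774484) = (6006 + 1003264)/(-3138698) = 1009270*(-1/3138698) = -504635/1569349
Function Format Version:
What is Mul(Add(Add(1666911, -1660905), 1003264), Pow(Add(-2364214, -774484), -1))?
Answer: Rational(-504635, 1569349) ≈ -0.32156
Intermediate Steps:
Mul(Add(Add(1666911, -1660905), 1003264), Pow(Add(-2364214, -774484), -1)) = Mul(Add(6006, 1003264), Pow(-3138698, -1)) = Mul(1009270, Rational(-1, 3138698)) = Rational(-504635, 1569349)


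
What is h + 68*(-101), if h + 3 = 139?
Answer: -6732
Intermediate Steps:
h = 136 (h = -3 + 139 = 136)
h + 68*(-101) = 136 + 68*(-101) = 136 - 6868 = -6732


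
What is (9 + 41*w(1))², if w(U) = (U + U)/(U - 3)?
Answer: 1024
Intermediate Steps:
w(U) = 2*U/(-3 + U) (w(U) = (2*U)/(-3 + U) = 2*U/(-3 + U))
(9 + 41*w(1))² = (9 + 41*(2*1/(-3 + 1)))² = (9 + 41*(2*1/(-2)))² = (9 + 41*(2*1*(-½)))² = (9 + 41*(-1))² = (9 - 41)² = (-32)² = 1024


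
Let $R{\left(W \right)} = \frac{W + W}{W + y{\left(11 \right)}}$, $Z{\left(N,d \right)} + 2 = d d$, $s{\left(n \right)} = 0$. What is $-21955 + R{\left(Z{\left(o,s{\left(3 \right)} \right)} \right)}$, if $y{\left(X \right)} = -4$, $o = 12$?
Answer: $- \frac{65863}{3} \approx -21954.0$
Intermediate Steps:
$Z{\left(N,d \right)} = -2 + d^{2}$ ($Z{\left(N,d \right)} = -2 + d d = -2 + d^{2}$)
$R{\left(W \right)} = \frac{2 W}{-4 + W}$ ($R{\left(W \right)} = \frac{W + W}{W - 4} = \frac{2 W}{-4 + W}$)
$-21955 + R{\left(Z{\left(o,s{\left(3 \right)} \right)} \right)} = -21955 + \frac{2 \left(-2 + 0^{2}\right)}{-4 - \left(2 - 0^{2}\right)} = -21955 + \frac{2 \left(-2 + 0\right)}{-4 + \left(-2 + 0\right)} = -21955 + 2 \left(-2\right) \frac{1}{-4 - 2} = -21955 + 2 \left(-2\right) \frac{1}{-6} = -21955 + 2 \left(-2\right) \left(- \frac{1}{6}\right) = -21955 + \frac{2}{3} = - \frac{65863}{3}$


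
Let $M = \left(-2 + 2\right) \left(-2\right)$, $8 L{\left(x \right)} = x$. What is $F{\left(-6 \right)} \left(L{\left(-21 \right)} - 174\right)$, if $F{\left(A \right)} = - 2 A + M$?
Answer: $- \frac{4239}{2} \approx -2119.5$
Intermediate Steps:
$L{\left(x \right)} = \frac{x}{8}$
$M = 0$ ($M = 0 \left(-2\right) = 0$)
$F{\left(A \right)} = - 2 A$ ($F{\left(A \right)} = - 2 A + 0 = - 2 A$)
$F{\left(-6 \right)} \left(L{\left(-21 \right)} - 174\right) = \left(-2\right) \left(-6\right) \left(\frac{1}{8} \left(-21\right) - 174\right) = 12 \left(- \frac{21}{8} - 174\right) = 12 \left(- \frac{1413}{8}\right) = - \frac{4239}{2}$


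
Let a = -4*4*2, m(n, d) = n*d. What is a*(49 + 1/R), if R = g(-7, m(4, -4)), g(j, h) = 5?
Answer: -7872/5 ≈ -1574.4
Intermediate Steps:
m(n, d) = d*n
R = 5
a = -32 (a = -4*4*2 = -16*2 = -32)
a*(49 + 1/R) = -32*(49 + 1/5) = -32*246/5 = -7872/5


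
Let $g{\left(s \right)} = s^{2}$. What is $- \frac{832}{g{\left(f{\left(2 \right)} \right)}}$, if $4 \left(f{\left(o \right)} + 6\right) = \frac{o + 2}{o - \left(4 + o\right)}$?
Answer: $- \frac{13312}{625} \approx -21.299$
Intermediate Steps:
$f{\left(o \right)} = - \frac{49}{8} - \frac{o}{16}$ ($f{\left(o \right)} = -6 + \frac{\left(o + 2\right) \frac{1}{o - \left(4 + o\right)}}{4} = -6 + \frac{\left(2 + o\right) \frac{1}{-4}}{4} = -6 + \frac{\left(2 + o\right) \left(- \frac{1}{4}\right)}{4} = -6 + \frac{- \frac{1}{2} - \frac{o}{4}}{4} = -6 - \left(\frac{1}{8} + \frac{o}{16}\right) = - \frac{49}{8} - \frac{o}{16}$)
$- \frac{832}{g{\left(f{\left(2 \right)} \right)}} = - \frac{832}{\left(- \frac{49}{8} - \frac{1}{8}\right)^{2}} = - \frac{832}{\left(- \frac{25}{4}\right)^{2}} = - \frac{832}{\frac{625}{16}} = \left(-832\right) \frac{16}{625} = - \frac{13312}{625}$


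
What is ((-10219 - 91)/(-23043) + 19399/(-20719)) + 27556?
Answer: 13155770282585/477427917 ≈ 27556.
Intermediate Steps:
((-10219 - 91)/(-23043) + 19399/(-20719)) + 27556 = (-10310*(-1/23043) + 19399*(-1/20719)) + 27556 = (10310/23043 - 19399/20719) + 27556 = -233398267/477427917 + 27556 = 13155770282585/477427917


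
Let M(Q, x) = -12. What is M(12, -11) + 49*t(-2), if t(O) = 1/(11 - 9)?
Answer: 25/2 ≈ 12.500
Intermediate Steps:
t(O) = ½ (t(O) = 1/2 = ½)
M(12, -11) + 49*t(-2) = -12 + 49*(½) = -12 + 49/2 = 25/2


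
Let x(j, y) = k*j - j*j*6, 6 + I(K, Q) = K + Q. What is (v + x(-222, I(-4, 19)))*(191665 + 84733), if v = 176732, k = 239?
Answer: -47548747940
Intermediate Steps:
I(K, Q) = -6 + K + Q (I(K, Q) = -6 + (K + Q) = -6 + K + Q)
x(j, y) = -6*j**2 + 239*j (x(j, y) = 239*j - j*j*6 = 239*j - j*6*j = 239*j - 6*j**2 = -6*j**2 + 239*j)
(v + x(-222, I(-4, 19)))*(191665 + 84733) = (176732 - 222*(239 - 6*(-222)))*(191665 + 84733) = (176732 - 222*(239 + 1332))*276398 = (176732 - 222*1571)*276398 = (176732 - 348762)*276398 = -172030*276398 = -47548747940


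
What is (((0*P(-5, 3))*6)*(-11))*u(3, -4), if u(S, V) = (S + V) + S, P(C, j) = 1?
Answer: 0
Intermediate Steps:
u(S, V) = V + 2*S
(((0*P(-5, 3))*6)*(-11))*u(3, -4) = (((0*1)*6)*(-11))*(-4 + 2*3) = ((0*6)*(-11))*(-4 + 6) = (0*(-11))*2 = 0*2 = 0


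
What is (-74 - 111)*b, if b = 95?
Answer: -17575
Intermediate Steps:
(-74 - 111)*b = (-74 - 111)*95 = -185*95 = -17575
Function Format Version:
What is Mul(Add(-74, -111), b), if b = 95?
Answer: -17575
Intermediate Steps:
Mul(Add(-74, -111), b) = Mul(Add(-74, -111), 95) = Mul(-185, 95) = -17575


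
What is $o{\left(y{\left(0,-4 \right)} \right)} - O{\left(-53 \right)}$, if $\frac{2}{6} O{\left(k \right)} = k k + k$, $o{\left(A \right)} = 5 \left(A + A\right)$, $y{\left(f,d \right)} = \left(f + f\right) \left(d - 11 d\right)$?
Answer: $-8268$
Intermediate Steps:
$y{\left(f,d \right)} = - 20 d f$ ($y{\left(f,d \right)} = 2 f \left(- 10 d\right) = - 20 d f$)
$o{\left(A \right)} = 10 A$ ($o{\left(A \right)} = 5 \cdot 2 A = 10 A$)
$O{\left(k \right)} = 3 k + 3 k^{2}$ ($O{\left(k \right)} = 3 \left(k k + k\right) = 3 \left(k^{2} + k\right) = 3 \left(k + k^{2}\right) = 3 k + 3 k^{2}$)
$o{\left(y{\left(0,-4 \right)} \right)} - O{\left(-53 \right)} = 10 \left(\left(-20\right) \left(-4\right) 0\right) - 3 \left(-53\right) \left(1 - 53\right) = 10 \cdot 0 - 3 \left(-53\right) \left(-52\right) = 0 - 8268 = -8268$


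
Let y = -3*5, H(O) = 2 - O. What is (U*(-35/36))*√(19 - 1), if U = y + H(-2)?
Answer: 385*√2/12 ≈ 45.373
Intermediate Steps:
y = -15
U = -11 (U = -15 + (2 - 1*(-2)) = -15 + (2 + 2) = -15 + 4 = -11)
(U*(-35/36))*√(19 - 1) = (-(-385)/36)*√(19 - 1) = (-(-385)/36)*√18 = (-11*(-35/36))*(3*√2) = 385*(3*√2)/36 = 385*√2/12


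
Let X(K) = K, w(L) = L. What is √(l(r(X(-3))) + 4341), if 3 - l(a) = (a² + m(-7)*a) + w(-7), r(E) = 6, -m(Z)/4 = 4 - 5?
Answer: √4291 ≈ 65.506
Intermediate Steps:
m(Z) = 4 (m(Z) = -4*(4 - 5) = -4*(-1) = 4)
l(a) = 10 - a² - 4*a (l(a) = 3 - ((a² + 4*a) - 7) = 3 - (-7 + a² + 4*a) = 3 + (7 - a² - 4*a) = 10 - a² - 4*a)
√(l(r(X(-3))) + 4341) = √((10 - 1*6² - 4*6) + 4341) = √((10 - 1*36 - 24) + 4341) = √((10 - 36 - 24) + 4341) = √(-50 + 4341) = √4291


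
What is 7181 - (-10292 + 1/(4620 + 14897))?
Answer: 341020540/19517 ≈ 17473.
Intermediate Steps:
7181 - (-10292 + 1/(4620 + 14897)) = 7181 - (-10292 + 1/19517) = 7181 - 1*(-200868963/19517) = 7181 + 200868963/19517 = 341020540/19517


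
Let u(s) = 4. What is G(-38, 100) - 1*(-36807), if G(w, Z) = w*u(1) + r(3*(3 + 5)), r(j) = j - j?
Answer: 36655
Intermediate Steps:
r(j) = 0
G(w, Z) = 4*w (G(w, Z) = w*4 + 0 = 4*w + 0 = 4*w)
G(-38, 100) - 1*(-36807) = 4*(-38) - 1*(-36807) = -152 + 36807 = 36655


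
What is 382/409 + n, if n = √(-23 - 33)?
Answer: 382/409 + 2*I*√14 ≈ 0.93399 + 7.4833*I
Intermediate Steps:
n = 2*I*√14 (n = √(-56) = 2*I*√14 ≈ 7.4833*I)
382/409 + n = 382/409 + 2*I*√14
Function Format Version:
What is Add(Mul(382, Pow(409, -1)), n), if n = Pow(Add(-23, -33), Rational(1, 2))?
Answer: Add(Rational(382, 409), Mul(2, I, Pow(14, Rational(1, 2)))) ≈ Add(0.93399, Mul(7.4833, I))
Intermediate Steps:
n = Mul(2, I, Pow(14, Rational(1, 2))) (n = Pow(-56, Rational(1, 2)) = Mul(2, I, Pow(14, Rational(1, 2))) ≈ Mul(7.4833, I))
Add(Mul(382, Pow(409, -1)), n) = Add(Mul(382, Pow(409, -1)), Mul(2, I, Pow(14, Rational(1, 2)))) = Add(Mul(382, Rational(1, 409)), Mul(2, I, Pow(14, Rational(1, 2)))) = Add(Rational(382, 409), Mul(2, I, Pow(14, Rational(1, 2))))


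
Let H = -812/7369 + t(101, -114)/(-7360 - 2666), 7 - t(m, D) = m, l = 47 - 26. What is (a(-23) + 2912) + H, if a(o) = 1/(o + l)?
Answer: 215098812505/73881594 ≈ 2911.4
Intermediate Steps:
l = 21
t(m, D) = 7 - m
a(o) = 1/(21 + o) (a(o) = 1/(o + 21) = 1/(21 + o))
H = -3724213/36940797 (H = -812/7369 + (7 - 1*101)/(-7360 - 2666) = -812*1/7369 + (7 - 101)/(-10026) = -812/7369 - 94*(-1/10026) = -812/7369 + 47/5013 = -3724213/36940797 ≈ -0.10082)
(a(-23) + 2912) + H = (1/(21 - 23) + 2912) - 3724213/36940797 = (1/(-2) + 2912) - 3724213/36940797 = (-1/2 + 2912) - 3724213/36940797 = 5823/2 - 3724213/36940797 = 215098812505/73881594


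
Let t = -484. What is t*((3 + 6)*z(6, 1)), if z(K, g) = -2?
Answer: 8712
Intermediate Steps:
t*((3 + 6)*z(6, 1)) = -484*(3 + 6)*(-2) = -4356*(-2) = -484*(-18) = 8712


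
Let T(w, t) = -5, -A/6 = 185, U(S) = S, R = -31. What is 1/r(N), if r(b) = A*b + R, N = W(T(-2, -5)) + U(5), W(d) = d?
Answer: -1/31 ≈ -0.032258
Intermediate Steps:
A = -1110 (A = -6*185 = -1110)
N = 0 (N = -5 + 5 = 0)
r(b) = -31 - 1110*b (r(b) = -1110*b - 31 = -31 - 1110*b)
1/r(N) = 1/(-31 - 1110*0) = 1/(-31 + 0) = 1/(-31) = -1/31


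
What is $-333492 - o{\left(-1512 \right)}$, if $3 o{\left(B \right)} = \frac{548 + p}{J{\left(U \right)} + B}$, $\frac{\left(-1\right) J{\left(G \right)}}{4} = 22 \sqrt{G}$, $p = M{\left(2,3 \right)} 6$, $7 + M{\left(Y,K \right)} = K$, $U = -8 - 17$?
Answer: $- \frac{25842953811}{77492} - \frac{7205 i}{232476} \approx -3.3349 \cdot 10^{5} - 0.030992 i$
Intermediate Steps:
$U = -25$ ($U = -8 - 17 = -25$)
$M{\left(Y,K \right)} = -7 + K$
$p = -24$ ($p = \left(-7 + 3\right) 6 = \left(-4\right) 6 = -24$)
$J{\left(G \right)} = - 88 \sqrt{G}$ ($J{\left(G \right)} = - 4 \cdot 22 \sqrt{G} = - 88 \sqrt{G}$)
$o{\left(B \right)} = \frac{524}{3 \left(B - 440 i\right)}$ ($o{\left(B \right)} = \frac{\left(548 - 24\right) \frac{1}{- 88 \sqrt{-25} + B}}{3} = \frac{524 \frac{1}{- 88 \cdot 5 i + B}}{3} = \frac{524 \frac{1}{- 440 i + B}}{3} = \frac{524 \frac{1}{B - 440 i}}{3} = \frac{524}{3 \left(B - 440 i\right)}$)
$-333492 - o{\left(-1512 \right)} = -333492 - \frac{524}{3 \left(-1512 - 440 i\right)} = -333492 - \frac{524 \frac{-1512 + 440 i}{2479744}}{3} = -333492 - \frac{131 \left(-1512 + 440 i\right)}{1859808}$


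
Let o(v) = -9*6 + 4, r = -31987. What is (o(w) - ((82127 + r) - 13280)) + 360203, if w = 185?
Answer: 323293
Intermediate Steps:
o(v) = -50 (o(v) = -54 + 4 = -50)
(o(w) - ((82127 + r) - 13280)) + 360203 = (-50 - ((82127 - 31987) - 13280)) + 360203 = (-50 - (50140 - 13280)) + 360203 = (-50 - 1*36860) + 360203 = (-50 - 36860) + 360203 = -36910 + 360203 = 323293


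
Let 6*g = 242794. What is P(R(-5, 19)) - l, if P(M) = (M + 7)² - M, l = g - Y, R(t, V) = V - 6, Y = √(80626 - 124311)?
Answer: -120236/3 + I*√43685 ≈ -40079.0 + 209.01*I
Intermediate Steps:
g = 121397/3 (g = (⅙)*242794 = 121397/3 ≈ 40466.)
Y = I*√43685 (Y = √(-43685) = I*√43685 ≈ 209.01*I)
R(t, V) = -6 + V
l = 121397/3 - I*√43685 ≈ 40466.0 - 209.01*I
P(M) = (7 + M)² - M
P(R(-5, 19)) - l = ((7 + (-6 + 19))² - (-6 + 19)) - (121397/3 - I*√43685) = ((7 + 13)² - 1*13) + (-121397/3 + I*√43685) = (20² - 13) + (-121397/3 + I*√43685) = (400 - 13) + (-121397/3 + I*√43685) = 387 + (-121397/3 + I*√43685) = -120236/3 + I*√43685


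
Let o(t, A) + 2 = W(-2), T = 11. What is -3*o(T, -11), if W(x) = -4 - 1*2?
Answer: 24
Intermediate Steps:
W(x) = -6 (W(x) = -4 - 2 = -6)
o(t, A) = -8 (o(t, A) = -2 - 6 = -8)
-3*o(T, -11) = -3*(-8) = 24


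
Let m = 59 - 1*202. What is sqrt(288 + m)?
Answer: sqrt(145) ≈ 12.042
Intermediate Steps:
m = -143 (m = 59 - 202 = -143)
sqrt(288 + m) = sqrt(288 - 143) = sqrt(145)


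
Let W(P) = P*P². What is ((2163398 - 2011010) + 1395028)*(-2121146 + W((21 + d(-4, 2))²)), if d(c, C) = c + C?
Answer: 69517253734760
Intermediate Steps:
d(c, C) = C + c
W(P) = P³
((2163398 - 2011010) + 1395028)*(-2121146 + W((21 + d(-4, 2))²)) = ((2163398 - 2011010) + 1395028)*(-2121146 + ((21 + (2 - 4))²)³) = (152388 + 1395028)*(-2121146 + ((21 - 2)²)³) = 1547416*(-2121146 + (19²)³) = 1547416*(-2121146 + 361³) = 1547416*(-2121146 + 47045881) = 1547416*44924735 = 69517253734760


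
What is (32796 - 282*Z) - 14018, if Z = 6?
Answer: 17086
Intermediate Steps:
(32796 - 282*Z) - 14018 = (32796 - 282*6) - 14018 = (32796 - 1692) - 14018 = 31104 - 14018 = 17086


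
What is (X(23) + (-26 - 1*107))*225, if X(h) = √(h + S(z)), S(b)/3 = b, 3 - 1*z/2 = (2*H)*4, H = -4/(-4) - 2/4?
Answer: -29925 + 225*√17 ≈ -28997.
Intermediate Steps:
H = ½ (H = -4*(-¼) - 2*¼ = 1 - ½ = ½ ≈ 0.50000)
z = -2 (z = 6 - 2*2*(½)*4 = 6 - 2*4 = 6 - 8 = -2)
S(b) = 3*b
X(h) = √(-6 + h) (X(h) = √(h + 3*(-2)) = √(h - 6) = √(-6 + h))
(X(23) + (-26 - 1*107))*225 = (√(-6 + 23) + (-26 - 1*107))*225 = (√17 + (-26 - 107))*225 = (√17 - 133)*225 = (-133 + √17)*225 = -29925 + 225*√17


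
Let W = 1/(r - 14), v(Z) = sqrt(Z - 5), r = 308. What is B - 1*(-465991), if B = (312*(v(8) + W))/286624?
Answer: 125858577209/270088 + 3*sqrt(3)/2756 ≈ 4.6599e+5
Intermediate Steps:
v(Z) = sqrt(-5 + Z)
W = 1/294 (W = 1/(308 - 14) = 1/294 ≈ 0.0034014)
B = 1/270088 + 3*sqrt(3)/2756 (B = (312*(sqrt(-5 + 8) + 1/294))/286624 = (312*(sqrt(3) + 1/294))*(1/286624) = (312*(1/294 + sqrt(3)))*(1/286624) = (52/49 + 312*sqrt(3))*(1/286624) = 1/270088 + 3*sqrt(3)/2756 ≈ 0.0018891)
B - 1*(-465991) = (1/270088 + 3*sqrt(3)/2756) - 1*(-465991) = (1/270088 + 3*sqrt(3)/2756) + 465991 = 125858577209/270088 + 3*sqrt(3)/2756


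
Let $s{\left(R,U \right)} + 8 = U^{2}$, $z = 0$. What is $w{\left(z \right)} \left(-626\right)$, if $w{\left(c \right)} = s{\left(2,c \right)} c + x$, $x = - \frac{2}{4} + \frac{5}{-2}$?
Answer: $1878$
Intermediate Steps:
$s{\left(R,U \right)} = -8 + U^{2}$
$x = -3$ ($x = \left(-2\right) \frac{1}{4} + 5 \left(- \frac{1}{2}\right) = - \frac{1}{2} - \frac{5}{2} = -3$)
$w{\left(c \right)} = -3 + c \left(-8 + c^{2}\right)$ ($w{\left(c \right)} = \left(-8 + c^{2}\right) c - 3 = c \left(-8 + c^{2}\right) - 3 = -3 + c \left(-8 + c^{2}\right)$)
$w{\left(z \right)} \left(-626\right) = \left(-3 + 0 \left(-8 + 0^{2}\right)\right) \left(-626\right) = \left(-3 + 0 \left(-8 + 0\right)\right) \left(-626\right) = \left(-3 + 0 \left(-8\right)\right) \left(-626\right) = \left(-3 + 0\right) \left(-626\right) = \left(-3\right) \left(-626\right) = 1878$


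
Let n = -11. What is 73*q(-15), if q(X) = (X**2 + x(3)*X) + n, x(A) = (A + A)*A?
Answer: -4088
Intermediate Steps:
x(A) = 2*A**2 (x(A) = (2*A)*A = 2*A**2)
q(X) = -11 + X**2 + 18*X (q(X) = (X**2 + (2*3**2)*X) - 11 = (X**2 + (2*9)*X) - 11 = (X**2 + 18*X) - 11 = -11 + X**2 + 18*X)
73*q(-15) = 73*(-11 + (-15)**2 + 18*(-15)) = 73*(-11 + 225 - 270) = 73*(-56) = -4088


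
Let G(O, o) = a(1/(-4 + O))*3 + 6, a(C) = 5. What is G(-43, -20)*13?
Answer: 273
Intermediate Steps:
G(O, o) = 21 (G(O, o) = 5*3 + 6 = 15 + 6 = 21)
G(-43, -20)*13 = 21*13 = 273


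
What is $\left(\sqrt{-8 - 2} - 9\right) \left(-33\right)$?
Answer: $297 - 33 i \sqrt{10} \approx 297.0 - 104.36 i$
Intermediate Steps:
$\left(\sqrt{-8 - 2} - 9\right) \left(-33\right) = \left(\sqrt{-10} - 9\right) \left(-33\right) = \left(i \sqrt{10} - 9\right) \left(-33\right) = \left(-9 + i \sqrt{10}\right) \left(-33\right) = 297 - 33 i \sqrt{10}$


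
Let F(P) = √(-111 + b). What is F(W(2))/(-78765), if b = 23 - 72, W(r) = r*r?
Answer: -4*I*√10/78765 ≈ -0.00016059*I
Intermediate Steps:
W(r) = r²
b = -49
F(P) = 4*I*√10 (F(P) = √(-111 - 49) = √(-160) = 4*I*√10)
F(W(2))/(-78765) = (4*I*√10)/(-78765) = (4*I*√10)*(-1/78765) = -4*I*√10/78765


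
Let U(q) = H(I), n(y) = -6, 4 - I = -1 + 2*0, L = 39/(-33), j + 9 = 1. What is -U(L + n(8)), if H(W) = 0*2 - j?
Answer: -8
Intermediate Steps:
j = -8 (j = -9 + 1 = -8)
L = -13/11 (L = 39*(-1/33) = -13/11 ≈ -1.1818)
I = 5 (I = 4 - (-1 + 2*0) = 4 - (-1 + 0) = 4 - 1*(-1) = 4 + 1 = 5)
H(W) = 8 (H(W) = 0*2 - 1*(-8) = 0 + 8 = 8)
U(q) = 8
-U(L + n(8)) = -1*8 = -8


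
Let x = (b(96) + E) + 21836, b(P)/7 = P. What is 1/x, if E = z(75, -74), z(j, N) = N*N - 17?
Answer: 1/27967 ≈ 3.5756e-5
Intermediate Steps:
z(j, N) = -17 + N**2 (z(j, N) = N**2 - 17 = -17 + N**2)
E = 5459 (E = -17 + (-74)**2 = -17 + 5476 = 5459)
b(P) = 7*P
x = 27967 (x = (7*96 + 5459) + 21836 = (672 + 5459) + 21836 = 6131 + 21836 = 27967)
1/x = 1/27967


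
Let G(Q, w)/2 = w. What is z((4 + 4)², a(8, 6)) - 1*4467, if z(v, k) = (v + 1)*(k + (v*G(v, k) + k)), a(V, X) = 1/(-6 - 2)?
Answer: -22093/4 ≈ -5523.3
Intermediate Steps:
G(Q, w) = 2*w
a(V, X) = -⅛ (a(V, X) = 1/(-8) = -⅛)
z(v, k) = (1 + v)*(2*k + 2*k*v) (z(v, k) = (v + 1)*(k + (v*(2*k) + k)) = (1 + v)*(k + (2*k*v + k)) = (1 + v)*(k + (k + 2*k*v)) = (1 + v)*(2*k + 2*k*v))
z((4 + 4)², a(8, 6)) - 1*4467 = 2*(-⅛)*(1 + ((4 + 4)²)² + 2*(4 + 4)²) - 1*4467 = 2*(-⅛)*(1 + (8²)² + 2*8²) - 4467 = 2*(-⅛)*(1 + 64² + 2*64) - 4467 = 2*(-⅛)*(1 + 4096 + 128) - 4467 = 2*(-⅛)*4225 - 4467 = -4225/4 - 4467 = -22093/4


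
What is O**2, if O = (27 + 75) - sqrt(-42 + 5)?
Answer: (102 - I*sqrt(37))**2 ≈ 10367.0 - 1240.9*I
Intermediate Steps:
O = 102 - I*sqrt(37) (O = 102 - sqrt(-37) = 102 - I*sqrt(37) ≈ 102.0 - 6.0828*I)
O**2 = (102 - I*sqrt(37))**2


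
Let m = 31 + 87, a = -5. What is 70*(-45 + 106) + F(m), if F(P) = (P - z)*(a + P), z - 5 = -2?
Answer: 17265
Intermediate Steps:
z = 3 (z = 5 - 2 = 3)
m = 118
F(P) = (-5 + P)*(-3 + P) (F(P) = (P - 1*3)*(-5 + P) = (P - 3)*(-5 + P) = (-3 + P)*(-5 + P) = (-5 + P)*(-3 + P))
70*(-45 + 106) + F(m) = 70*(-45 + 106) + (15 + 118² - 8*118) = 70*61 + (15 + 13924 - 944) = 4270 + 12995 = 17265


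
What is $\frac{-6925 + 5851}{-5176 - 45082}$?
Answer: $\frac{537}{25129} \approx 0.02137$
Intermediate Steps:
$\frac{-6925 + 5851}{-5176 - 45082} = - \frac{1074}{-50258} = \left(-1074\right) \left(- \frac{1}{50258}\right) = \frac{537}{25129}$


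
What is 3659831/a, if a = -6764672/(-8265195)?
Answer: 30249216882045/6764672 ≈ 4.4716e+6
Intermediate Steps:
a = 6764672/8265195 (a = -6764672*(-1/8265195) = 6764672/8265195 ≈ 0.81845)
3659831/a = 3659831/(6764672/8265195) = 3659831*(8265195/6764672) = 30249216882045/6764672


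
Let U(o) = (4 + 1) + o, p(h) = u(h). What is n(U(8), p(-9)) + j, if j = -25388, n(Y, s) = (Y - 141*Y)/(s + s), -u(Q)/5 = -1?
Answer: -25570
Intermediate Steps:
u(Q) = 5 (u(Q) = -5*(-1) = 5)
p(h) = 5
U(o) = 5 + o
n(Y, s) = -70*Y/s (n(Y, s) = (-140*Y)/((2*s)) = (-140*Y)*(1/(2*s)) = -70*Y/s)
n(U(8), p(-9)) + j = -70*(5 + 8)/5 - 25388 = -70*13*⅕ - 25388 = -182 - 25388 = -25570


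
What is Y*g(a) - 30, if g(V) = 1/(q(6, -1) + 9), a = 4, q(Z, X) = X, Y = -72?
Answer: -39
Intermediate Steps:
g(V) = 1/8 (g(V) = 1/(-1 + 9) = 1/8)
Y*g(a) - 30 = -72*1/8 - 30 = -9 - 30 = -39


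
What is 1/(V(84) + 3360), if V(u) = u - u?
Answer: 1/3360 ≈ 0.00029762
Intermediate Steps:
V(u) = 0
1/(V(84) + 3360) = 1/(0 + 3360) = 1/3360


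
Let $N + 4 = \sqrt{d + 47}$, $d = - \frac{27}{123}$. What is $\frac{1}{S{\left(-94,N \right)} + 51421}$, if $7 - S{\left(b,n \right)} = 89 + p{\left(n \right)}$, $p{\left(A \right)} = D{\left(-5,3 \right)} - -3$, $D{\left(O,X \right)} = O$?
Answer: $\frac{1}{51341} \approx 1.9478 \cdot 10^{-5}$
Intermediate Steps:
$d = - \frac{9}{41}$ ($d = \left(-27\right) \frac{1}{123} = - \frac{9}{41} \approx -0.21951$)
$p{\left(A \right)} = -2$ ($p{\left(A \right)} = -5 - -3 = -5 + 3 = -2$)
$N = -4 + \frac{\sqrt{78638}}{41}$ ($N = -4 + \sqrt{- \frac{9}{41} + 47} = -4 + \sqrt{\frac{1918}{41}} = -4 + \frac{\sqrt{78638}}{41} \approx 2.8396$)
$S{\left(b,n \right)} = -80$ ($S{\left(b,n \right)} = 7 - \left(89 - 2\right) = 7 - 87 = -80$)
$\frac{1}{S{\left(-94,N \right)} + 51421} = \frac{1}{-80 + 51421} = \frac{1}{51341}$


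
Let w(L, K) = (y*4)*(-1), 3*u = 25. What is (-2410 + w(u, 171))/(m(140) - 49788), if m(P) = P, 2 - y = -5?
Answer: 1219/24824 ≈ 0.049106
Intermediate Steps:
y = 7 (y = 2 - 1*(-5) = 2 + 5 = 7)
u = 25/3 (u = (1/3)*25 = 25/3 ≈ 8.3333)
w(L, K) = -28 (w(L, K) = (7*4)*(-1) = 28*(-1) = -28)
(-2410 + w(u, 171))/(m(140) - 49788) = (-2410 - 28)/(140 - 49788) = -2438/(-49648) = -2438*(-1/49648) = 1219/24824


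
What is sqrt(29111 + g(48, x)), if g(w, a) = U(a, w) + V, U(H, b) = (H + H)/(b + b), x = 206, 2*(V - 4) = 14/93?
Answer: sqrt(447739386)/124 ≈ 170.64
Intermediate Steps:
V = 379/93 (V = 4 + (14/93)/2 = 4 + (14*(1/93))/2 = 4 + (1/2)*(14/93) = 4 + 7/93 = 379/93 ≈ 4.0753)
U(H, b) = H/b (U(H, b) = (2*H)/((2*b)) = (2*H)*(1/(2*b)) = H/b)
g(w, a) = 379/93 + a/w (g(w, a) = a/w + 379/93 = 379/93 + a/w)
sqrt(29111 + g(48, x)) = sqrt(29111 + (379/93 + 206/48)) = sqrt(29111 + (379/93 + 206*(1/48))) = sqrt(29111 + (379/93 + 103/24)) = sqrt(29111 + 2075/248) = sqrt(7221603/248) = sqrt(447739386)/124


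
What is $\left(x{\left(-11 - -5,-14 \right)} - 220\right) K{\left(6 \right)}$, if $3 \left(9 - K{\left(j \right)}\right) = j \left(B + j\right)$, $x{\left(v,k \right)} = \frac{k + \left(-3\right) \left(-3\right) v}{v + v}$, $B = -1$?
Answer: $\frac{643}{3} \approx 214.33$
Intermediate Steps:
$x{\left(v,k \right)} = \frac{k + 9 v}{2 v}$
$K{\left(j \right)} = 9 - \frac{j \left(-1 + j\right)}{3}$
$\left(x{\left(-11 - -5,-14 \right)} - 220\right) K{\left(6 \right)} = \left(\frac{-14 + 9 \left(-11 - -5\right)}{2 \left(-11 - -5\right)} - 220\right) \left(9 - \frac{6^{2}}{3} + \frac{1}{3} \cdot 6\right) = \left(\frac{-14 + 9 \left(-11 + 5\right)}{2 \left(-11 + 5\right)} - 220\right) \left(9 - 12 + 2\right) = \left(\frac{-14 + 9 \left(-6\right)}{2 \left(-6\right)} - 220\right) \left(9 - 12 + 2\right) = \left(\frac{1}{2} \left(- \frac{1}{6}\right) \left(-14 - 54\right) - 220\right) \left(-1\right) = \left(\frac{1}{2} \left(- \frac{1}{6}\right) \left(-68\right) - 220\right) \left(-1\right) = \left(\frac{17}{3} - 220\right) \left(-1\right) = \left(- \frac{643}{3}\right) \left(-1\right) = \frac{643}{3}$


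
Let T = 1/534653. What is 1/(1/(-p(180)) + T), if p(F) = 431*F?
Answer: -41478379740/457073 ≈ -90748.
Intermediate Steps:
T = 1/534653 ≈ 1.8704e-6
1/(1/(-p(180)) + T) = 1/(1/(-431*180) + 1/534653) = 1/(1/(-1*77580) + 1/534653) = 1/(1/(-77580) + 1/534653) = 1/(-1/77580 + 1/534653) = 1/(-457073/41478379740) = -41478379740/457073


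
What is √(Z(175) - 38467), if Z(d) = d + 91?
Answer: I*√38201 ≈ 195.45*I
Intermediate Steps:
Z(d) = 91 + d
√(Z(175) - 38467) = √((91 + 175) - 38467) = √(266 - 38467) = √(-38201) = I*√38201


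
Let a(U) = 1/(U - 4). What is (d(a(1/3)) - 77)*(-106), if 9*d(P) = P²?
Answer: 987496/121 ≈ 8161.1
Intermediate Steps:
a(U) = 1/(-4 + U)
d(P) = P²/9
(d(a(1/3)) - 77)*(-106) = ((1/(-4 + 1/3))²/9 - 77)*(-106) = ((1/(-4 + ⅓))²/9 - 77)*(-106) = ((1/(-11/3))²/9 - 77)*(-106) = ((-3/11)²/9 - 77)*(-106) = ((⅑)*(9/121) - 77)*(-106) = (1/121 - 77)*(-106) = -9316/121*(-106) = 987496/121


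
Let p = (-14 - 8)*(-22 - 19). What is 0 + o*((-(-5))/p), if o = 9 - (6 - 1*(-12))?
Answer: -45/902 ≈ -0.049889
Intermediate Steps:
o = -9 (o = 9 - (6 + 12) = 9 - 1*18 = 9 - 18 = -9)
p = 902 (p = -22*(-41) = 902)
0 + o*((-(-5))/p) = 0 - 9*(-(-5))/902 = 0 - 9*(-1*(-5))/902 = 0 - 45/902 = -45/902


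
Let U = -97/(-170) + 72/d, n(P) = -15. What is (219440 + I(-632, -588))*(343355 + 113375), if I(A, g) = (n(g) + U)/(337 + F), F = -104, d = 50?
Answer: 1984952277640407/19805 ≈ 1.0022e+11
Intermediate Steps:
U = 1709/850 (U = -97/(-170) + 72/50 = -97*(-1/170) + 72*(1/50) = 97/170 + 36/25 = 1709/850 ≈ 2.0106)
I(A, g) = -11041/198050 (I(A, g) = (-15 + 1709/850)/(337 - 104) = -11041/850/233 = -11041/850*1/233 = -11041/198050)
(219440 + I(-632, -588))*(343355 + 113375) = (219440 - 11041/198050)*(343355 + 113375) = (43460080959/198050)*456730 = 1984952277640407/19805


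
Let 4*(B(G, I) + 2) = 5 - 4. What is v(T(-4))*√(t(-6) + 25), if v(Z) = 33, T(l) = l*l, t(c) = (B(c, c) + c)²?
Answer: 33*√1361/4 ≈ 304.36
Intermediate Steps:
B(G, I) = -7/4 (B(G, I) = -2 + (5 - 4)/4 = -2 + (¼)*1 = -2 + ¼ = -7/4)
t(c) = (-7/4 + c)²
T(l) = l²
v(T(-4))*√(t(-6) + 25) = 33*√((-7 + 4*(-6))²/16 + 25) = 33*√((-7 - 24)²/16 + 25) = 33*√((1/16)*(-31)² + 25) = 33*√((1/16)*961 + 25) = 33*√(961/16 + 25) = 33*√(1361/16) = 33*(√1361/4) = 33*√1361/4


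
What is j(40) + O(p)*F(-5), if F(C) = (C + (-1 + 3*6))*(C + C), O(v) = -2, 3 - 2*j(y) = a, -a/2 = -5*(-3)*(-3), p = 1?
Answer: 393/2 ≈ 196.50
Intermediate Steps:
a = 90 (a = -2*(-5*(-3))*(-3) = -30*(-3) = -2*(-45) = 90)
j(y) = -87/2 (j(y) = 3/2 - ½*90 = 3/2 - 45 = -87/2)
F(C) = 2*C*(17 + C) (F(C) = (C + (-1 + 18))*(2*C) = (C + 17)*(2*C) = (17 + C)*(2*C) = 2*C*(17 + C))
j(40) + O(p)*F(-5) = -87/2 - 4*(-5)*(17 - 5) = -87/2 - 4*(-5)*12 = -87/2 - 2*(-120) = -87/2 + 240 = 393/2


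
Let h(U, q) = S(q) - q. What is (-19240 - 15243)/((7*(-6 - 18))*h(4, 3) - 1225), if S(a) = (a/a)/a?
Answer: 34483/777 ≈ 44.380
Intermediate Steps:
S(a) = 1/a
h(U, q) = 1/q - q
(-19240 - 15243)/((7*(-6 - 18))*h(4, 3) - 1225) = (-19240 - 15243)/((7*(-6 - 18))*(1/3 - 1*3) - 1225) = -34483/((7*(-24))*(1/3 - 3) - 1225) = -34483/(-168*(-8/3) - 1225) = -34483/(448 - 1225) = -34483/(-777) = -34483*(-1/777) = 34483/777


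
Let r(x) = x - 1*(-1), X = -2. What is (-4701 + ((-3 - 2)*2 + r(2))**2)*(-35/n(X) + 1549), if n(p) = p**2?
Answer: -7165243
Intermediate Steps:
r(x) = 1 + x (r(x) = x + 1 = 1 + x)
(-4701 + ((-3 - 2)*2 + r(2))**2)*(-35/n(X) + 1549) = (-4701 + ((-3 - 2)*2 + (1 + 2))**2)*(-35/(-2)**2 + 1549) = (-4701 + (-5*2 + 3)**2)*(-35/4 + 1549) = (-4701 + (-10 + 3)**2)*((1/4)*(-35) + 1549) = (-4701 + (-7)**2)*(-35/4 + 1549) = (-4701 + 49)*(6161/4) = -4652*6161/4 = -7165243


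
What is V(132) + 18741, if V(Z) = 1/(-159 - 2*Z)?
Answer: 7927442/423 ≈ 18741.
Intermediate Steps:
V(132) + 18741 = -1/(159 + 2*132) + 18741 = -1/(159 + 264) + 18741 = -1/423 + 18741 = 7927442/423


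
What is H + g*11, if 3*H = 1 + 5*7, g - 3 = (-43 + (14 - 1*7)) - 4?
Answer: -395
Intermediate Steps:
g = -37 (g = 3 + ((-43 + (14 - 1*7)) - 4) = 3 + ((-43 + (14 - 7)) - 4) = 3 + ((-43 + 7) - 4) = 3 + (-36 - 4) = 3 - 40 = -37)
H = 12 (H = (1 + 5*7)/3 = (1 + 35)/3 = (1/3)*36 = 12)
H + g*11 = 12 - 37*11 = 12 - 407 = -395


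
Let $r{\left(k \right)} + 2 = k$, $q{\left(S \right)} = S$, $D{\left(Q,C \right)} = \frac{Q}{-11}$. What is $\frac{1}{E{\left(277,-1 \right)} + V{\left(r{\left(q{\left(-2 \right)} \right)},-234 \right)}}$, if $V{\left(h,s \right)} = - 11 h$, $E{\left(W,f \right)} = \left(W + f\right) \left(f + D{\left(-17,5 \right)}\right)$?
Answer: $\frac{11}{2140} \approx 0.0051402$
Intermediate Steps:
$D{\left(Q,C \right)} = - \frac{Q}{11}$ ($D{\left(Q,C \right)} = Q \left(- \frac{1}{11}\right) = - \frac{Q}{11}$)
$r{\left(k \right)} = -2 + k$
$E{\left(W,f \right)} = \left(\frac{17}{11} + f\right) \left(W + f\right)$ ($E{\left(W,f \right)} = \left(W + f\right) \left(f - - \frac{17}{11}\right) = \left(W + f\right) \left(f + \frac{17}{11}\right) = \left(W + f\right) \left(\frac{17}{11} + f\right) = \left(\frac{17}{11} + f\right) \left(W + f\right)$)
$\frac{1}{E{\left(277,-1 \right)} + V{\left(r{\left(q{\left(-2 \right)} \right)},-234 \right)}} = \frac{1}{\left(\left(-1\right)^{2} + \frac{17}{11} \cdot 277 + \frac{17}{11} \left(-1\right) + 277 \left(-1\right)\right) - 11 \left(-2 - 2\right)} = \frac{1}{\left(1 + \frac{4709}{11} - \frac{17}{11} - 277\right) - -44} = \frac{1}{\frac{1656}{11} + 44} = \frac{1}{\frac{2140}{11}} = \frac{11}{2140}$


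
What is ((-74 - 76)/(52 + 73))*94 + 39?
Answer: -369/5 ≈ -73.800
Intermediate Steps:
((-74 - 76)/(52 + 73))*94 + 39 = -150/125*94 + 39 = -150*1/125*94 + 39 = -6/5*94 + 39 = -564/5 + 39 = -369/5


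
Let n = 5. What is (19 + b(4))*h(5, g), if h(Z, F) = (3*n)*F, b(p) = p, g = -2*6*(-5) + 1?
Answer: 21045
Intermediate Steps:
g = 61 (g = -12*(-5) + 1 = 60 + 1 = 61)
h(Z, F) = 15*F (h(Z, F) = (3*5)*F = 15*F)
(19 + b(4))*h(5, g) = (19 + 4)*(15*61) = 23*915 = 21045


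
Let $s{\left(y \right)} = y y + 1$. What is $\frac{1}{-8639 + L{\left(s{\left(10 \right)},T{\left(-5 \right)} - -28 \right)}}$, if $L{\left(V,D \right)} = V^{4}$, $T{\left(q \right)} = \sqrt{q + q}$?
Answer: $\frac{1}{104051762} \approx 9.6106 \cdot 10^{-9}$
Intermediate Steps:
$T{\left(q \right)} = \sqrt{2} \sqrt{q}$ ($T{\left(q \right)} = \sqrt{2 q} = \sqrt{2} \sqrt{q}$)
$s{\left(y \right)} = 1 + y^{2}$ ($s{\left(y \right)} = y^{2} + 1 = 1 + y^{2}$)
$\frac{1}{-8639 + L{\left(s{\left(10 \right)},T{\left(-5 \right)} - -28 \right)}} = \frac{1}{-8639 + \left(1 + 10^{2}\right)^{4}} = \frac{1}{-8639 + \left(1 + 100\right)^{4}} = \frac{1}{-8639 + 101^{4}} = \frac{1}{-8639 + 104060401} = \frac{1}{104051762}$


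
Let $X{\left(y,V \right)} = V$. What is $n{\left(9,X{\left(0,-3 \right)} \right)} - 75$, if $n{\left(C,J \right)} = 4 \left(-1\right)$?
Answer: $-79$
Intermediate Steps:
$n{\left(C,J \right)} = -4$
$n{\left(9,X{\left(0,-3 \right)} \right)} - 75 = -4 - 75 = -79$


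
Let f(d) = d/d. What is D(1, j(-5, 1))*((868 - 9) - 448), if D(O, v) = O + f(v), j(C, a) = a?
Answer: 822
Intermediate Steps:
f(d) = 1
D(O, v) = 1 + O (D(O, v) = O + 1 = 1 + O)
D(1, j(-5, 1))*((868 - 9) - 448) = (1 + 1)*((868 - 9) - 448) = 2*(859 - 448) = 2*411 = 822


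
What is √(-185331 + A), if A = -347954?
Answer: I*√533285 ≈ 730.26*I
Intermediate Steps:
√(-185331 + A) = √(-185331 - 347954) = √(-533285) = I*√533285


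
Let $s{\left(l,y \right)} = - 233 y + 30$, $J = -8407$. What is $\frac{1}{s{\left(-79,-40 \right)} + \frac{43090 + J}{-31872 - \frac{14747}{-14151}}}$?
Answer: $\frac{451005925}{4216414599617} \approx 0.00010696$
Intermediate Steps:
$s{\left(l,y \right)} = 30 - 233 y$
$\frac{1}{s{\left(-79,-40 \right)} + \frac{43090 + J}{-31872 - \frac{14747}{-14151}}} = \frac{1}{\left(30 - -9320\right) + \frac{43090 - 8407}{-31872 - \frac{14747}{-14151}}} = \frac{1}{\left(30 + 9320\right) + \frac{34683}{-31872 - - \frac{14747}{14151}}} = \frac{1}{9350 + \frac{34683}{-31872 + \frac{14747}{14151}}} = \frac{1}{9350 + \frac{34683}{- \frac{451005925}{14151}}} = \frac{1}{9350 + 34683 \left(- \frac{14151}{451005925}\right)} = \frac{1}{9350 - \frac{490799133}{451005925}} = \frac{1}{\frac{4216414599617}{451005925}} = \frac{451005925}{4216414599617}$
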